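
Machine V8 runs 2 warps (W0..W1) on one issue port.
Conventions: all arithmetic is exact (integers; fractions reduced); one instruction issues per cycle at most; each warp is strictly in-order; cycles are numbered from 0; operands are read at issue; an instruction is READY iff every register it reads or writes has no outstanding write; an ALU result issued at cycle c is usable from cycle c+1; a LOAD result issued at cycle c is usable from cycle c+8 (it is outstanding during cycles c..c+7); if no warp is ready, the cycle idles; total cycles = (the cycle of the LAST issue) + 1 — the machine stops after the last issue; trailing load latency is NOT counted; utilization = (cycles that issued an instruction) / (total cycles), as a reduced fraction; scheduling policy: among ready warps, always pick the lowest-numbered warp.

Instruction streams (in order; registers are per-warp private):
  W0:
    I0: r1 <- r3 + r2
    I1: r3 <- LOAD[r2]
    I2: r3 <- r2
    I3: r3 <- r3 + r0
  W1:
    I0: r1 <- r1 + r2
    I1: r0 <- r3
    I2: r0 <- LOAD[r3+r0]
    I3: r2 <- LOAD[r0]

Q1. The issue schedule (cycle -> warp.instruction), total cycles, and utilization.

cycle 0: W0.I0
cycle 1: W0.I1
cycle 2: W1.I0
cycle 3: W1.I1
cycle 4: W1.I2
cycle 5: idle
cycle 6: idle
cycle 7: idle
cycle 8: idle
cycle 9: W0.I2
cycle 10: W0.I3
cycle 11: idle
cycle 12: W1.I3

Answer: 13 cycles, utilization 8/13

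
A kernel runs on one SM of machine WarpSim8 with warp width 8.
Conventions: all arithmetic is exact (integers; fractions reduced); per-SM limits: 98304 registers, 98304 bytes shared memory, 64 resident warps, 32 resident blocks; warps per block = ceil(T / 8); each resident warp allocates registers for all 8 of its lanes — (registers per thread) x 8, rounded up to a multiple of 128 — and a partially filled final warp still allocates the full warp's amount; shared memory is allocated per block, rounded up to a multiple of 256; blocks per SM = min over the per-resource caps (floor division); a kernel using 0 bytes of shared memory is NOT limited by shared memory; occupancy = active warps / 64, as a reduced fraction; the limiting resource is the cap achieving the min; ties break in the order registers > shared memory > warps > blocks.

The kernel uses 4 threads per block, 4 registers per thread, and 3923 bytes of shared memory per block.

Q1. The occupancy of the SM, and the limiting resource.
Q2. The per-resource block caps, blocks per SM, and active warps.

Answer: occupancy 3/8, limited by shared memory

registers: 768 blocks
shared memory: 24 blocks
warps: 64 blocks
blocks: 32 blocks

Answer: 24 blocks, 24 active warps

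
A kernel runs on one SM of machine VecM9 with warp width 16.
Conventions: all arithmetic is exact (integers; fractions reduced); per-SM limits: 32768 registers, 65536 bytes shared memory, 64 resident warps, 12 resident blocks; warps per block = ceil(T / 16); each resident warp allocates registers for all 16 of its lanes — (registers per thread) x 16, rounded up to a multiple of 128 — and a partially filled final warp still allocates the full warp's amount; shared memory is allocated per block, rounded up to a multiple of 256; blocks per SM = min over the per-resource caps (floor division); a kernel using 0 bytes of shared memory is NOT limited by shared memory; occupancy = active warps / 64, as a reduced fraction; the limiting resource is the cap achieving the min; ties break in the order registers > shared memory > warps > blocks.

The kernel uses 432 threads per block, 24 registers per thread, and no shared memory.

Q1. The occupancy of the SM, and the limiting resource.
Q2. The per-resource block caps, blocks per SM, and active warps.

Answer: occupancy 27/32, limited by warps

registers: 3 blocks
shared memory: no limit (kernel uses none)
warps: 2 blocks
blocks: 12 blocks

Answer: 2 blocks, 54 active warps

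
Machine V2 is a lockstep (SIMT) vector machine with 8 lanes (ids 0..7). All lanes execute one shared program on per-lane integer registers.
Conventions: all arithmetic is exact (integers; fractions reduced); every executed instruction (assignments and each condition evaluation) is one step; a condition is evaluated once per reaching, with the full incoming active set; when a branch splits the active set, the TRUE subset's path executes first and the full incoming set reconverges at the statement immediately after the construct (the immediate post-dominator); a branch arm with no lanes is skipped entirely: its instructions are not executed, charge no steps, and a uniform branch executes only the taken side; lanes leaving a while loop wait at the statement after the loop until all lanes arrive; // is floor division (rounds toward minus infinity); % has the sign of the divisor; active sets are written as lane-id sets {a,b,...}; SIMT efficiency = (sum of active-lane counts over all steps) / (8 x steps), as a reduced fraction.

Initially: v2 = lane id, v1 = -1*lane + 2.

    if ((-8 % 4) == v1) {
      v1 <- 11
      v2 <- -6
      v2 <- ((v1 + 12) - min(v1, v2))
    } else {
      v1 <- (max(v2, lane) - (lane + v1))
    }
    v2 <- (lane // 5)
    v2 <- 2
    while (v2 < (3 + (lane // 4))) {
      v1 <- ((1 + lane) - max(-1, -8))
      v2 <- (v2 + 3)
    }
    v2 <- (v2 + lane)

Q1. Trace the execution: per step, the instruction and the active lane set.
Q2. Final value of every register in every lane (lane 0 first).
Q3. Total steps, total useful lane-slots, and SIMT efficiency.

step 0: eval ((-8 % 4) == v1)        {0,1,2,3,4,5,6,7}
step 1: v1 <- 11                     {2}
step 2: v2 <- -6                     {2}
step 3: v2 <- ((v1 + 12) - min(v1, v2)) {2}
step 4: v1 <- (max(v2, lane) - (lane + v1)) {0,1,3,4,5,6,7}
step 5: v2 <- (lane // 5)            {0,1,2,3,4,5,6,7}
step 6: v2 <- 2                      {0,1,2,3,4,5,6,7}
step 7: eval (v2 < (3 + (lane // 4))) {0,1,2,3,4,5,6,7}
step 8: v1 <- ((1 + lane) - max(-1, -8)) {0,1,2,3,4,5,6,7}
step 9: v2 <- (v2 + 3)               {0,1,2,3,4,5,6,7}
step 10: eval (v2 < (3 + (lane // 4))) {0,1,2,3,4,5,6,7}
step 11: v2 <- (v2 + lane)            {0,1,2,3,4,5,6,7}

Answer: 12 steps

v2: 5,6,7,8,9,10,11,12
v1: 2,3,4,5,6,7,8,9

steps = 12; useful = 74; efficiency = 74/96 = 37/48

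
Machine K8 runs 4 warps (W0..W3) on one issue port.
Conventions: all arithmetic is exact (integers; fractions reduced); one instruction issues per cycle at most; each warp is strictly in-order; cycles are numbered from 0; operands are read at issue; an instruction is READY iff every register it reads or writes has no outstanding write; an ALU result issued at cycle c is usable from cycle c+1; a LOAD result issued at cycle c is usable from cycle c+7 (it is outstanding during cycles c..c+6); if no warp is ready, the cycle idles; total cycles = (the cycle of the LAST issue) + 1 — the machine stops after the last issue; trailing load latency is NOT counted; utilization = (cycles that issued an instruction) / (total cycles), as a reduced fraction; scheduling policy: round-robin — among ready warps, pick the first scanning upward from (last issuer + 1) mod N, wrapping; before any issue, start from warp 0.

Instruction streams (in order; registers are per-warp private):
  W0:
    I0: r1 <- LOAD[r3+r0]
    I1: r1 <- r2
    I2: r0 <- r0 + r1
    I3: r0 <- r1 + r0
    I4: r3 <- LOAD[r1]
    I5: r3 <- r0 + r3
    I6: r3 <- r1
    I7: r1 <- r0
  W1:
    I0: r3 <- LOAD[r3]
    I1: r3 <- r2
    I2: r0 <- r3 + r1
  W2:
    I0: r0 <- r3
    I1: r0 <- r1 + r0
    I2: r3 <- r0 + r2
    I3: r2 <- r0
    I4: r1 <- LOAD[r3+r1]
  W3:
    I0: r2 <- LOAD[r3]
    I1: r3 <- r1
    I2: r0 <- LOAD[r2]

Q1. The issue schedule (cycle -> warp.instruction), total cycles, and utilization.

cycle 0: W0.I0
cycle 1: W1.I0
cycle 2: W2.I0
cycle 3: W3.I0
cycle 4: W2.I1
cycle 5: W3.I1
cycle 6: W2.I2
cycle 7: W0.I1
cycle 8: W1.I1
cycle 9: W2.I3
cycle 10: W3.I2
cycle 11: W0.I2
cycle 12: W1.I2
cycle 13: W2.I4
cycle 14: W0.I3
cycle 15: W0.I4
cycle 16: idle
cycle 17: idle
cycle 18: idle
cycle 19: idle
cycle 20: idle
cycle 21: idle
cycle 22: W0.I5
cycle 23: W0.I6
cycle 24: W0.I7

Answer: 25 cycles, utilization 19/25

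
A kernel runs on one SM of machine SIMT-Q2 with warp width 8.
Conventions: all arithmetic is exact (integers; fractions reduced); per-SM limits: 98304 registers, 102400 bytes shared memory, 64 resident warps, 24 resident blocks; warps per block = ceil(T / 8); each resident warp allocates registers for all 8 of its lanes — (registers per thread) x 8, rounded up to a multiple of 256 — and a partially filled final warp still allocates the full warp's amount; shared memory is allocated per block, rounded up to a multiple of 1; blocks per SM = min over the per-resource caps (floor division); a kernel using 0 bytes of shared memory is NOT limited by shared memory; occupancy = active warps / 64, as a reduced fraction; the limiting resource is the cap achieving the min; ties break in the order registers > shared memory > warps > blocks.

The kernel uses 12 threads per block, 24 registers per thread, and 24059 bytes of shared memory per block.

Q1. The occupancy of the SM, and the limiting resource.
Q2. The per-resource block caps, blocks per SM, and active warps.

Answer: occupancy 1/8, limited by shared memory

registers: 192 blocks
shared memory: 4 blocks
warps: 32 blocks
blocks: 24 blocks

Answer: 4 blocks, 8 active warps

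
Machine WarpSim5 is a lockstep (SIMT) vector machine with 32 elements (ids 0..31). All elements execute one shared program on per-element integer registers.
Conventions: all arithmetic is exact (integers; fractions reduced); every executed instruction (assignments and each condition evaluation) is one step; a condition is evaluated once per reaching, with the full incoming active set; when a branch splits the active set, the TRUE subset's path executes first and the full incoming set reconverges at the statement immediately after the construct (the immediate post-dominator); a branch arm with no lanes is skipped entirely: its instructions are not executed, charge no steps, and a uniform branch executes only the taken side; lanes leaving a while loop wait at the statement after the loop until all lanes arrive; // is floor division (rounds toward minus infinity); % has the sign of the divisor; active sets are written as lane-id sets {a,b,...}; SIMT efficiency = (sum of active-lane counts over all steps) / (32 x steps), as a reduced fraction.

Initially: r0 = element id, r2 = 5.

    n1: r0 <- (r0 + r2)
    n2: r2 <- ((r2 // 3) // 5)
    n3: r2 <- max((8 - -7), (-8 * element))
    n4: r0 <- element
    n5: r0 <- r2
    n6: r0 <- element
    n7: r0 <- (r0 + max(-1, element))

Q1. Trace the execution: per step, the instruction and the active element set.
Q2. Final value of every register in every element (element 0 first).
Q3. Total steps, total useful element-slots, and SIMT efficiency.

step 0: r0 <- (r0 + r2)              {0,1,2,3,4,5,6,7,8,9,10,11,12,13,14,15,16,17,18,19,20,21,22,23,24,25,26,27,28,29,30,31}
step 1: r2 <- ((r2 // 3) // 5)       {0,1,2,3,4,5,6,7,8,9,10,11,12,13,14,15,16,17,18,19,20,21,22,23,24,25,26,27,28,29,30,31}
step 2: r2 <- max((8 - -7), (-8 * element)) {0,1,2,3,4,5,6,7,8,9,10,11,12,13,14,15,16,17,18,19,20,21,22,23,24,25,26,27,28,29,30,31}
step 3: r0 <- element                {0,1,2,3,4,5,6,7,8,9,10,11,12,13,14,15,16,17,18,19,20,21,22,23,24,25,26,27,28,29,30,31}
step 4: r0 <- r2                     {0,1,2,3,4,5,6,7,8,9,10,11,12,13,14,15,16,17,18,19,20,21,22,23,24,25,26,27,28,29,30,31}
step 5: r0 <- element                {0,1,2,3,4,5,6,7,8,9,10,11,12,13,14,15,16,17,18,19,20,21,22,23,24,25,26,27,28,29,30,31}
step 6: r0 <- (r0 + max(-1, element)) {0,1,2,3,4,5,6,7,8,9,10,11,12,13,14,15,16,17,18,19,20,21,22,23,24,25,26,27,28,29,30,31}

Answer: 7 steps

r0: 0,2,4,6,8,10,12,14,16,18,20,22,24,26,28,30,32,34,36,38,40,42,44,46,48,50,52,54,56,58,60,62
r2: 15,15,15,15,15,15,15,15,15,15,15,15,15,15,15,15,15,15,15,15,15,15,15,15,15,15,15,15,15,15,15,15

steps = 7; useful = 224; efficiency = 224/224 = 1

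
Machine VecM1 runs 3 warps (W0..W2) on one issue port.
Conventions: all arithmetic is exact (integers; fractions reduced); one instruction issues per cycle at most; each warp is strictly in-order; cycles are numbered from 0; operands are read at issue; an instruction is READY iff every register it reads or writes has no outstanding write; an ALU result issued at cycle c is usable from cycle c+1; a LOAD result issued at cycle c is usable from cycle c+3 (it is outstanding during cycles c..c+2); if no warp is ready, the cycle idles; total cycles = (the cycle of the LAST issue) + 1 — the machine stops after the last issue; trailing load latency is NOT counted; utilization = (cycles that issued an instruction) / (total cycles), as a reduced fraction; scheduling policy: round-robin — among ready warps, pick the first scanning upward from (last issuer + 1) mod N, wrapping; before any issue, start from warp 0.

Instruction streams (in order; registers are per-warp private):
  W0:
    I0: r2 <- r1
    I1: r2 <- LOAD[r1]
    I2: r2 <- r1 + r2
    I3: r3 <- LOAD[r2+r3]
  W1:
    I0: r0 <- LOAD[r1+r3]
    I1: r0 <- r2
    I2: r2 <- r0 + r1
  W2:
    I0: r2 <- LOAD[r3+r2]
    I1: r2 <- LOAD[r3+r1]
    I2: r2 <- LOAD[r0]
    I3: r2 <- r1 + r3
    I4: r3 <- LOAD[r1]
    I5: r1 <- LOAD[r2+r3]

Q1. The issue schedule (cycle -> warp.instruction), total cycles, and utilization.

cycle 0: W0.I0
cycle 1: W1.I0
cycle 2: W2.I0
cycle 3: W0.I1
cycle 4: W1.I1
cycle 5: W2.I1
cycle 6: W0.I2
cycle 7: W1.I2
cycle 8: W2.I2
cycle 9: W0.I3
cycle 10: idle
cycle 11: W2.I3
cycle 12: W2.I4
cycle 13: idle
cycle 14: idle
cycle 15: W2.I5

Answer: 16 cycles, utilization 13/16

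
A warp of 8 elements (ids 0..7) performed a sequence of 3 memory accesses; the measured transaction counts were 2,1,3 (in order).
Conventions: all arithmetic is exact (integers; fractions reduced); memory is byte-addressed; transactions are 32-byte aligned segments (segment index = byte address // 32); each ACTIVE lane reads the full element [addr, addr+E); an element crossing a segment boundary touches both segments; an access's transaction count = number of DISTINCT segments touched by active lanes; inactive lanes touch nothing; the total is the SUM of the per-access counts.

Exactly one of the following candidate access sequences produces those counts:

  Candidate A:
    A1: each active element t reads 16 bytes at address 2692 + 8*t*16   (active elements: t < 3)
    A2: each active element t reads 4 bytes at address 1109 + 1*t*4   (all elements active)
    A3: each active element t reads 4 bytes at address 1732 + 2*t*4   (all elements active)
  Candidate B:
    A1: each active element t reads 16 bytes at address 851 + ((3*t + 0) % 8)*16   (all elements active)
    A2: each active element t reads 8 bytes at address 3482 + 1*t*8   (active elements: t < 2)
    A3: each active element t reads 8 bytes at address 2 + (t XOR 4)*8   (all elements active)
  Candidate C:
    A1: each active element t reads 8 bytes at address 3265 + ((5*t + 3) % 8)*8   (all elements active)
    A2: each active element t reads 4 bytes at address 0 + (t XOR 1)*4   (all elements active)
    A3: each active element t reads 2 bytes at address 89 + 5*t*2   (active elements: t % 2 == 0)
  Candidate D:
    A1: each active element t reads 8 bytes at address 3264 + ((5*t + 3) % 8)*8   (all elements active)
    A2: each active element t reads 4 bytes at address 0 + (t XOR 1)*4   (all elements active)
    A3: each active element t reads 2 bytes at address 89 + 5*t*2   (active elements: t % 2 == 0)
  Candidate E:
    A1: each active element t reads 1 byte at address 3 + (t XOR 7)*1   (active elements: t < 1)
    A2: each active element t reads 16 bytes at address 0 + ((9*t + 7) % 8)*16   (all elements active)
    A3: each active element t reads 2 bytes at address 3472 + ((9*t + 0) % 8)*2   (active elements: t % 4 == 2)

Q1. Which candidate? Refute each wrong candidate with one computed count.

A: A1 gives 3 transactions, not 2
B: A1 gives 5 transactions, not 2
C: A1 gives 3 transactions, not 2
E: A1 gives 1 transaction, not 2
D: all counts match (2,1,3)

Answer: D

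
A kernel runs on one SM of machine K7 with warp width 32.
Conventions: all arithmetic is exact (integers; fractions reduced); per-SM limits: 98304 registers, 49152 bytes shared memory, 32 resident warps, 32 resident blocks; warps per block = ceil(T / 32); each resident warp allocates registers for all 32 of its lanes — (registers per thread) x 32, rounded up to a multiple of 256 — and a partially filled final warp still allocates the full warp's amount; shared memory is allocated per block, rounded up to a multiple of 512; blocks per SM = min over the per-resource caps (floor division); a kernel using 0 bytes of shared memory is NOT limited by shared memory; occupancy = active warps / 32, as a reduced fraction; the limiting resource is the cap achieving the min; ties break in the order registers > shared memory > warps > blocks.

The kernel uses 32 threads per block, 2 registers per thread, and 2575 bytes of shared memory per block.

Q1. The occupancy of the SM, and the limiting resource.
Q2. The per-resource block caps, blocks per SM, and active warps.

Answer: occupancy 1/2, limited by shared memory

registers: 384 blocks
shared memory: 16 blocks
warps: 32 blocks
blocks: 32 blocks

Answer: 16 blocks, 16 active warps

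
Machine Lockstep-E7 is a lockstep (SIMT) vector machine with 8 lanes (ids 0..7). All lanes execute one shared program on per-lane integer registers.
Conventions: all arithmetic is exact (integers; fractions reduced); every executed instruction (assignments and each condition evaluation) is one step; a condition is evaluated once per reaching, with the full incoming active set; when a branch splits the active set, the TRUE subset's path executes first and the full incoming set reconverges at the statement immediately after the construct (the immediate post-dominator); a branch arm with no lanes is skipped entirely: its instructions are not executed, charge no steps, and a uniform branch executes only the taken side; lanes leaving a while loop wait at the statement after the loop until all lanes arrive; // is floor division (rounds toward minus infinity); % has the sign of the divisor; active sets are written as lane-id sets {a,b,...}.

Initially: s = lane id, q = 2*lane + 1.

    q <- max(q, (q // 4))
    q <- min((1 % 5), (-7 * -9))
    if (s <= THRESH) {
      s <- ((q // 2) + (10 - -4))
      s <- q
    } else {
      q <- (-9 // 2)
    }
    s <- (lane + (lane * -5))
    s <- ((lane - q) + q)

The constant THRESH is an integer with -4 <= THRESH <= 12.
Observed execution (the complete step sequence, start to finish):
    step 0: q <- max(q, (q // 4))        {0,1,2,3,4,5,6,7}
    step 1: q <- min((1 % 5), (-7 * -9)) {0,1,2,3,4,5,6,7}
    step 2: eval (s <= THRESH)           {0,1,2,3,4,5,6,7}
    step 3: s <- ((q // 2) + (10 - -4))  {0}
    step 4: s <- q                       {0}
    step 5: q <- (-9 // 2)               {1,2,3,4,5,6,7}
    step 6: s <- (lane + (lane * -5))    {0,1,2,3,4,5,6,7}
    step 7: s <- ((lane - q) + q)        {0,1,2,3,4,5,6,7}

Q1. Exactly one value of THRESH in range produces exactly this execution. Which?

Answer: THRESH = 0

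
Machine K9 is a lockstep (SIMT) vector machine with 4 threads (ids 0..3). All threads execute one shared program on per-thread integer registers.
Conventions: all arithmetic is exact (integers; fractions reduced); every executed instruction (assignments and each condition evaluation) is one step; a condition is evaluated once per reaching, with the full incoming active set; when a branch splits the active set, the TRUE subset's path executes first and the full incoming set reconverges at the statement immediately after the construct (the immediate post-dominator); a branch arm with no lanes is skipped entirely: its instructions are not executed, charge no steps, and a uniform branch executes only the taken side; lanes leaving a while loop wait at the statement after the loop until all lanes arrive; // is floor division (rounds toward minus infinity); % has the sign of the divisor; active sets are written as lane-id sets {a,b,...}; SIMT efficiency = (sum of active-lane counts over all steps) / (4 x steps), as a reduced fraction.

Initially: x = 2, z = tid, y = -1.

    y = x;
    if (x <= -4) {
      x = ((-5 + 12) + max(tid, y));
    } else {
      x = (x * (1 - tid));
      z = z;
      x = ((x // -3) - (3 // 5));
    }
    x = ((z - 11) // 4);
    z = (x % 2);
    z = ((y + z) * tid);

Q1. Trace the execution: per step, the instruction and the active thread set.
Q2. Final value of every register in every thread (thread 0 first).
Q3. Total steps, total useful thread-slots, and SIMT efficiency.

step 0: y <- x                       {0,1,2,3}
step 1: eval (x <= -4)               {0,1,2,3}
step 2: x <- (x * (1 - tid))         {0,1,2,3}
step 3: z <- z                       {0,1,2,3}
step 4: x <- ((x // -3) - (3 // 5))  {0,1,2,3}
step 5: x <- ((z - 11) // 4)         {0,1,2,3}
step 6: z <- (x % 2)                 {0,1,2,3}
step 7: z <- ((y + z) * tid)         {0,1,2,3}

Answer: 8 steps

x: -3,-3,-3,-2
z: 0,3,6,6
y: 2,2,2,2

steps = 8; useful = 32; efficiency = 32/32 = 1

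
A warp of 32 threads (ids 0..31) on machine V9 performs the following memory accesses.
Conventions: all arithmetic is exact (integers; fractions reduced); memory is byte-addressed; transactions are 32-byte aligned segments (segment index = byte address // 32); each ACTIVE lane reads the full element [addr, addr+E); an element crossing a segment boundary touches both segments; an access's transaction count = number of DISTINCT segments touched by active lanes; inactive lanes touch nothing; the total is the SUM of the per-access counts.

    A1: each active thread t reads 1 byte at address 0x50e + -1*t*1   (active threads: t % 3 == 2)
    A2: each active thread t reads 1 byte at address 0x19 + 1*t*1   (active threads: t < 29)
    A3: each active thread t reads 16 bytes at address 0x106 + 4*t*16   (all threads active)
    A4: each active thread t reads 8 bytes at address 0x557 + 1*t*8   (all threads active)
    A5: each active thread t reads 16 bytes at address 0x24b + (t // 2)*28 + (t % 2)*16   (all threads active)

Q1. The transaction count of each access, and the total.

A1: 2 transactions
A2: 2 transactions
A3: 32 transactions
A4: 9 transactions
A5: 15 transactions

Answer: 2,2,32,9,15; total 60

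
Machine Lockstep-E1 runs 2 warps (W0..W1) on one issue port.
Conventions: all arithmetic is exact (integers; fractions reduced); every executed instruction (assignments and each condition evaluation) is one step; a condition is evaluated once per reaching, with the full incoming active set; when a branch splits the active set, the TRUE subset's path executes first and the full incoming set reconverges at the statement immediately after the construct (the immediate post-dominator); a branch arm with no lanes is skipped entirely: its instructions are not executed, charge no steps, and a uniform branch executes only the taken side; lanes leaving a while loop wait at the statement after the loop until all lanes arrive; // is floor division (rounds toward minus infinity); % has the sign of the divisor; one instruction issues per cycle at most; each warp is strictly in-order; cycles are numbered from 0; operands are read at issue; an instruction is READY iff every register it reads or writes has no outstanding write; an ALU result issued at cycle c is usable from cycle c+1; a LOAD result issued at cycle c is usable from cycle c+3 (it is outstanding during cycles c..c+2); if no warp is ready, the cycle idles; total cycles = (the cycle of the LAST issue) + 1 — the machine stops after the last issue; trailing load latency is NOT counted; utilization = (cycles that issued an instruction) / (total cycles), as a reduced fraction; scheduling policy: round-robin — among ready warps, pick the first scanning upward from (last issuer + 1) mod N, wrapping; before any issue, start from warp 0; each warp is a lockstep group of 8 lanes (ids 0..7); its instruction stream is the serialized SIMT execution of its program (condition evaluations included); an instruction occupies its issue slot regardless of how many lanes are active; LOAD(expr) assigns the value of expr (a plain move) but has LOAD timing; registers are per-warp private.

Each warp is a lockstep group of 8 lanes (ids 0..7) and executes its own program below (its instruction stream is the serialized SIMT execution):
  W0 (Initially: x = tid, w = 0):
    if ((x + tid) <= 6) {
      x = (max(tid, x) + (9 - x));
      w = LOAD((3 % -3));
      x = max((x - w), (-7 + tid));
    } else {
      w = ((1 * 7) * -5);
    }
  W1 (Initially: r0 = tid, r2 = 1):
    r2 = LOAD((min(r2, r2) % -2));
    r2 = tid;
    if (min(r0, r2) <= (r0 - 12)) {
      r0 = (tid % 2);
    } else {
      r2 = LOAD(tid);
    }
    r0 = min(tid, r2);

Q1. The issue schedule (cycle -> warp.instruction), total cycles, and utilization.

cycle 0: W0.I0
cycle 1: W1.I0
cycle 2: W0.I1
cycle 3: W0.I2
cycle 4: W1.I1
cycle 5: W1.I2
cycle 6: W0.I3
cycle 7: W1.I3
cycle 8: W0.I4
cycle 9: idle
cycle 10: W1.I4

Answer: 11 cycles, utilization 10/11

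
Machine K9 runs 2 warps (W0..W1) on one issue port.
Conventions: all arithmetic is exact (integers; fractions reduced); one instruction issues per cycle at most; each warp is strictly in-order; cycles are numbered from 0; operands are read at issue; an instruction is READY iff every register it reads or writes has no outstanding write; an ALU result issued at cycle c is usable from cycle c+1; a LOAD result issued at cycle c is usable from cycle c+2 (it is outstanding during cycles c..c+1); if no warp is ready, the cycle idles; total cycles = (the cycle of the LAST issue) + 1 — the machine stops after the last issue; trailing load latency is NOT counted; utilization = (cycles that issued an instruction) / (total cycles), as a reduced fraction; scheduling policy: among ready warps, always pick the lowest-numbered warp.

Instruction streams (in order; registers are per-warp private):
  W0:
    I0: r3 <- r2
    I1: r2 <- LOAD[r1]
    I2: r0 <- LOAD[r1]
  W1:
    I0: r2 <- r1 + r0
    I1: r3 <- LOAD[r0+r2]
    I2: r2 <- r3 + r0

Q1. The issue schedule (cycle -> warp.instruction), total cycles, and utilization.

cycle 0: W0.I0
cycle 1: W0.I1
cycle 2: W0.I2
cycle 3: W1.I0
cycle 4: W1.I1
cycle 5: idle
cycle 6: W1.I2

Answer: 7 cycles, utilization 6/7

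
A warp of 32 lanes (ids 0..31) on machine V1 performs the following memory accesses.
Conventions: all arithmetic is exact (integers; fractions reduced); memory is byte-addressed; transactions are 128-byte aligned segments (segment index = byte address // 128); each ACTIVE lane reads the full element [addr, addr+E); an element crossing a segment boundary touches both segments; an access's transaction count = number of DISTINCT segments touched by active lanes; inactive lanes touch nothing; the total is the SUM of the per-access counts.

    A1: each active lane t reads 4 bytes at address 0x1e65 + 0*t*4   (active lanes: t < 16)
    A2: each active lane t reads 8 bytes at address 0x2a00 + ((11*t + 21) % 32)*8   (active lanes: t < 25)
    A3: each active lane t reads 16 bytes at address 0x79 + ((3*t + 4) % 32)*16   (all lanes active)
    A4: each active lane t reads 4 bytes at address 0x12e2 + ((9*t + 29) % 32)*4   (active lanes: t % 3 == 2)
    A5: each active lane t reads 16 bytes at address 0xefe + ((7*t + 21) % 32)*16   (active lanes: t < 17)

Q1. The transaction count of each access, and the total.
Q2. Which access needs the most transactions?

A1: 1 transaction
A2: 2 transactions
A3: 5 transactions
A4: 2 transactions
A5: 4 transactions

Answer: 1,2,5,2,4; total 14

Answer: A3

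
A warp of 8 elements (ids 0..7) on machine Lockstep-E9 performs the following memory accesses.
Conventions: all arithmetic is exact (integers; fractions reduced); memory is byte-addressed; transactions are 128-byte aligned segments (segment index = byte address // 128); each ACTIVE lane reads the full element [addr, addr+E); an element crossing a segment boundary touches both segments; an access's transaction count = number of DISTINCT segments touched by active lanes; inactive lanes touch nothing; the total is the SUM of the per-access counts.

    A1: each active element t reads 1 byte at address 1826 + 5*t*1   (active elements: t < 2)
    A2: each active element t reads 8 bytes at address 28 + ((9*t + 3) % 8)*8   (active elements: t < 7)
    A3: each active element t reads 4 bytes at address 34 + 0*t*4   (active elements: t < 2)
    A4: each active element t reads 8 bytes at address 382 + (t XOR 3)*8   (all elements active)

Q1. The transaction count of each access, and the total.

A1: 1 transaction
A2: 1 transaction
A3: 1 transaction
A4: 2 transactions

Answer: 1,1,1,2; total 5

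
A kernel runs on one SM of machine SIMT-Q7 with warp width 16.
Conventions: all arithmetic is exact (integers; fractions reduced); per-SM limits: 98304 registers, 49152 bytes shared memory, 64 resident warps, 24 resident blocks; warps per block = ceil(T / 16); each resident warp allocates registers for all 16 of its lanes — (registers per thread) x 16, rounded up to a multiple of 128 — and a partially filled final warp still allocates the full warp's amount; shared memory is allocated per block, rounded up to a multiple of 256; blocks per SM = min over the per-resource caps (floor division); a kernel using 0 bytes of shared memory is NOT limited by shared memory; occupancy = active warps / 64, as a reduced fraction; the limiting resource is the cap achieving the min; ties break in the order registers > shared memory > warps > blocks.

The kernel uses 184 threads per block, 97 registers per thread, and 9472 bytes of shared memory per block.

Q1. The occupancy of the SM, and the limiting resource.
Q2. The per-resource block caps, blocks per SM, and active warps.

Answer: occupancy 3/4, limited by registers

registers: 4 blocks
shared memory: 5 blocks
warps: 5 blocks
blocks: 24 blocks

Answer: 4 blocks, 48 active warps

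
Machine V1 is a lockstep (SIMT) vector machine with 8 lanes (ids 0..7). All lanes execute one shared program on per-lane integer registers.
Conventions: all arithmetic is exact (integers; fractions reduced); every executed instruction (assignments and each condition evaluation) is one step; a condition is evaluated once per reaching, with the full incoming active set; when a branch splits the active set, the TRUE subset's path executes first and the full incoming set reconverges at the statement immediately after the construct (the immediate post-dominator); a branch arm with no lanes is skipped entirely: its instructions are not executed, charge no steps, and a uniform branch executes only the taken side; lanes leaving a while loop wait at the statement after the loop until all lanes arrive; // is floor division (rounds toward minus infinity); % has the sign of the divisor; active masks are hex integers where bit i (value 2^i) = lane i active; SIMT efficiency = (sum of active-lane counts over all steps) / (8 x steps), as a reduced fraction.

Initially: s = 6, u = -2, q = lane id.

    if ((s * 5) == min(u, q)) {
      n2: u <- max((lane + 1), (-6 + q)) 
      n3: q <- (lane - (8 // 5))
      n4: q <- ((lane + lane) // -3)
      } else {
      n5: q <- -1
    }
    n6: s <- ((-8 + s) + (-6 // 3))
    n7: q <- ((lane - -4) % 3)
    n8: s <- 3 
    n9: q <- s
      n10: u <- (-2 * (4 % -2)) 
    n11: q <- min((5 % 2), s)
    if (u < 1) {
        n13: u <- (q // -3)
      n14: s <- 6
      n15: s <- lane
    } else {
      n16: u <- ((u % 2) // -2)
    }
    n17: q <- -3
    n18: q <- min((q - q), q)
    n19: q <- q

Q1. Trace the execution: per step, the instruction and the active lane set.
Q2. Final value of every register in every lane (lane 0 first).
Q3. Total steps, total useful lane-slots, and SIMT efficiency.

step 0: eval ((s * 5) == min(u, q))  0xff
step 1: q <- -1                      0xff
step 2: s <- ((-8 + s) + (-6 // 3))  0xff
step 3: q <- ((lane - -4) % 3)       0xff
step 4: s <- 3                       0xff
step 5: q <- s                       0xff
step 6: u <- (-2 * (4 % -2))         0xff
step 7: q <- min((5 % 2), s)         0xff
step 8: eval (u < 1)                 0xff
step 9: u <- (q // -3)               0xff
step 10: s <- 6                       0xff
step 11: s <- lane                    0xff
step 12: q <- -3                      0xff
step 13: q <- min((q - q), q)         0xff
step 14: q <- q                       0xff

Answer: 15 steps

s: 0,1,2,3,4,5,6,7
u: -1,-1,-1,-1,-1,-1,-1,-1
q: -3,-3,-3,-3,-3,-3,-3,-3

steps = 15; useful = 120; efficiency = 120/120 = 1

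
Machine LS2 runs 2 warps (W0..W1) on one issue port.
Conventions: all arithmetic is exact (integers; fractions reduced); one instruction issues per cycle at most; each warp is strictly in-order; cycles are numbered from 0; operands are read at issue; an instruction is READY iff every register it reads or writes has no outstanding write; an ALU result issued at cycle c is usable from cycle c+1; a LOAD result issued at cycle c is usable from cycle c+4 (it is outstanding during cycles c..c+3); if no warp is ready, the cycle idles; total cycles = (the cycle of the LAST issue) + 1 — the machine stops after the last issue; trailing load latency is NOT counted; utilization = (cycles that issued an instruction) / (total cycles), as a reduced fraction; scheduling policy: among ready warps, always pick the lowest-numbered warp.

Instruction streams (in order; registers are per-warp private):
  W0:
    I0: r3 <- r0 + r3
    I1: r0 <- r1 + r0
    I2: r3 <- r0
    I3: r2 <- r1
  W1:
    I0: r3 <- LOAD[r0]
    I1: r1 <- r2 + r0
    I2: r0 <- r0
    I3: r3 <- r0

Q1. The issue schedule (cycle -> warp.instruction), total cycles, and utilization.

cycle 0: W0.I0
cycle 1: W0.I1
cycle 2: W0.I2
cycle 3: W0.I3
cycle 4: W1.I0
cycle 5: W1.I1
cycle 6: W1.I2
cycle 7: idle
cycle 8: W1.I3

Answer: 9 cycles, utilization 8/9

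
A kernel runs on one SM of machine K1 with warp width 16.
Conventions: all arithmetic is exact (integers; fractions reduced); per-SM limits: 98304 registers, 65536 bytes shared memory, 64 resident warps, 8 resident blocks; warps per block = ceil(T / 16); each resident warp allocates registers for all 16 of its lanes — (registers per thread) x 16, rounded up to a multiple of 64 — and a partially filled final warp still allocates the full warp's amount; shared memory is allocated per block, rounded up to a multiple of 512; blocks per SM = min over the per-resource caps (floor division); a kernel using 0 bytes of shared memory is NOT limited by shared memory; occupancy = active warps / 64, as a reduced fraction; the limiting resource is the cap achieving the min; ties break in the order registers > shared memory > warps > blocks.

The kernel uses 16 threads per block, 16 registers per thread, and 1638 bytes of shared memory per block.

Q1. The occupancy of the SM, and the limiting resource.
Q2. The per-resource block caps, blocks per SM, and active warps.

Answer: occupancy 1/8, limited by blocks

registers: 384 blocks
shared memory: 32 blocks
warps: 64 blocks
blocks: 8 blocks

Answer: 8 blocks, 8 active warps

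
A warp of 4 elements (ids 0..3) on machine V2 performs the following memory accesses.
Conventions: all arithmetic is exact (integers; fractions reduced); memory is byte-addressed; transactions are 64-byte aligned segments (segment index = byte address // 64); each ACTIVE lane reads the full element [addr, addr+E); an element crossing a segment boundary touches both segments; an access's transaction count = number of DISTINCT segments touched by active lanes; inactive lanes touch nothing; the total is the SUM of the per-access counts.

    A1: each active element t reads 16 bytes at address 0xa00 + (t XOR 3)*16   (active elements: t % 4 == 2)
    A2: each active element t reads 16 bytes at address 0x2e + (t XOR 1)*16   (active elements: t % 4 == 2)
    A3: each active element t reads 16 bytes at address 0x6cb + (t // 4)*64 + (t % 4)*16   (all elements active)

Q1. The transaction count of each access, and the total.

A1: 1 transaction
A2: 1 transaction
A3: 2 transactions

Answer: 1,1,2; total 4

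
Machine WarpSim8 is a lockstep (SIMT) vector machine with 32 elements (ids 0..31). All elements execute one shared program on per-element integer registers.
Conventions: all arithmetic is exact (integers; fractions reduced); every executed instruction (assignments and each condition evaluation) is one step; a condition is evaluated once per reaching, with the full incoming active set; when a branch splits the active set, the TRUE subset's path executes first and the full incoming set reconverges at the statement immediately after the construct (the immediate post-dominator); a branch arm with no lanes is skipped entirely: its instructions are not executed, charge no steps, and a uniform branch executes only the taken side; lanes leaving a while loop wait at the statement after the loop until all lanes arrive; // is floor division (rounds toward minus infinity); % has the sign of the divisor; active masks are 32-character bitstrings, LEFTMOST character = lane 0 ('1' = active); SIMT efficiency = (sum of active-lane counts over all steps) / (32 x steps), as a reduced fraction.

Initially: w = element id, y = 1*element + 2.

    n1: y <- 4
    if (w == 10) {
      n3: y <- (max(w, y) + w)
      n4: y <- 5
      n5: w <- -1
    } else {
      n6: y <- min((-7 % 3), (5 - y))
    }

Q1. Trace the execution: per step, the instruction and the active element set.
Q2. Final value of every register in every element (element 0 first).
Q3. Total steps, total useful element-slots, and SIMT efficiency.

step 0: y <- 4                       11111111111111111111111111111111
step 1: eval (w == 10)               11111111111111111111111111111111
step 2: y <- (max(w, y) + w)         00000000001000000000000000000000
step 3: y <- 5                       00000000001000000000000000000000
step 4: w <- -1                      00000000001000000000000000000000
step 5: y <- min((-7 % 3), (5 - y))  11111111110111111111111111111111

Answer: 6 steps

w: 0,1,2,3,4,5,6,7,8,9,-1,11,12,13,14,15,16,17,18,19,20,21,22,23,24,25,26,27,28,29,30,31
y: 1,1,1,1,1,1,1,1,1,1,5,1,1,1,1,1,1,1,1,1,1,1,1,1,1,1,1,1,1,1,1,1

steps = 6; useful = 98; efficiency = 98/192 = 49/96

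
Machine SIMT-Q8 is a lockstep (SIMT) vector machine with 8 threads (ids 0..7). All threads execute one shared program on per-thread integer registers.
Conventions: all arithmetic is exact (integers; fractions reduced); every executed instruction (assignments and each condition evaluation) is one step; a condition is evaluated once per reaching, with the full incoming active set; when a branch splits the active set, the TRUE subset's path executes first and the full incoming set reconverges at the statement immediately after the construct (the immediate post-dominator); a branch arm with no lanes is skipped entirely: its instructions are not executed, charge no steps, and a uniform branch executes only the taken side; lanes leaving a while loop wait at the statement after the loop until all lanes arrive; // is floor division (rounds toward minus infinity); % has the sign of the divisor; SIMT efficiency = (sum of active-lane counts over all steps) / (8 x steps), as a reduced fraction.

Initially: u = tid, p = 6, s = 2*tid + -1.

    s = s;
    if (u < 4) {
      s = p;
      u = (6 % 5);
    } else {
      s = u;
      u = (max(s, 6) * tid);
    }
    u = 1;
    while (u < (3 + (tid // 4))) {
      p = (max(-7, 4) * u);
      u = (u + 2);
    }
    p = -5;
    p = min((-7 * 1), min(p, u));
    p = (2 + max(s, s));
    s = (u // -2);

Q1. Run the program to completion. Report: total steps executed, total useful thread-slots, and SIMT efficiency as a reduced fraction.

Answer: 18 steps, 116 useful, 29/36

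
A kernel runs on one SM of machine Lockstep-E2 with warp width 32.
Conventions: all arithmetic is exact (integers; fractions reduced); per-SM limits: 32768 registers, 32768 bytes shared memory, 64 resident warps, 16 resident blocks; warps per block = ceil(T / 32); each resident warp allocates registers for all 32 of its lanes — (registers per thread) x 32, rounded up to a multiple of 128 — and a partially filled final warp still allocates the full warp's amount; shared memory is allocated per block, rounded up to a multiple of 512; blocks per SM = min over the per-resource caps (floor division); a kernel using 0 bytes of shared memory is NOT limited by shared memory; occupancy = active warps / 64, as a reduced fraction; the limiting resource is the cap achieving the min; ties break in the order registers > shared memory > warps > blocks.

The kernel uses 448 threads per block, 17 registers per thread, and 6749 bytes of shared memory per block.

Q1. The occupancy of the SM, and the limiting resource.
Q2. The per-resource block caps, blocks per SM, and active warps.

Answer: occupancy 21/32, limited by registers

registers: 3 blocks
shared memory: 4 blocks
warps: 4 blocks
blocks: 16 blocks

Answer: 3 blocks, 42 active warps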